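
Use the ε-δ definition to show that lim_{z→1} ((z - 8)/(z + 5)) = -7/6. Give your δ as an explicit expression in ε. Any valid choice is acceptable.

Fix ε > 0. We want δ > 0 with 0 < |z − 1| < δ ⇒ |(z - 8)/(z + 5) + 7/6| < ε.
Combining over a common denominator, (z - 8)/(z + 5) + 7/6 = [(z - 8)·6 − (-7)·(z + 5)] / [6·(z + 5)] = 13(z − 1) / (6(z + 5)).
So |(z - 8)/(z + 5) + 7/6| = 13|z − 1| / (6·|z + 5|).
Restrict δ ≤ 3. Then |z − 1| < 3 gives |z + 5| = |(z − 1) + 6| ≥ 6 − 3 = 3.
Hence |(z - 8)/(z + 5) + 7/6| < 13|z − 1|/(6·3) = (13/18)|z − 1|, which is < ε once |z − 1| < (18/13)ε.
Take δ = min(3, (18/13)ε). Then 0 < |z − 1| < δ forces both bounds, so |(z - 8)/(z + 5) + 7/6| < ε.

δ = min(3, (18/13)ε)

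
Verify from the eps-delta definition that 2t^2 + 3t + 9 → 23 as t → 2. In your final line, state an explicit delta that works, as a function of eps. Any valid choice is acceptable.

Fix eps > 0. We want delta > 0 such that 0 < |t − 2| < delta implies |(2t^2 + 3t + 9) − 23| < eps.
(2t^2 + 3t + 9) − 23 = 2t^2 + 3t - 14 = (t − 2)(2t + 7).
So |(2t^2 + 3t + 9) − 23| = |t − 2|·|2t + 7|.
Assume first that |t − 2| < 2, so |t| < 4. Then |2t + 7| ≤ 2·4 + 7 = 15.
Hence |(2t^2 + 3t + 9) − 23| ≤ 15|t − 2| < eps provided |t − 2| < eps/15.
Choosing delta = min(2, eps/15) ensures both conditions, hence |(2t^2 + 3t + 9) − 23| < eps.

delta = min(2, eps/15)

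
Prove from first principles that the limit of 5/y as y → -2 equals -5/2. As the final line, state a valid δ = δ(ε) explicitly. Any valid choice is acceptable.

δ = min(1, (2/5)ε)

Fix ε > 0. We seek δ > 0 such that 0 < |y + 2| < δ implies |5/y + 5/2| < ε.
|5/y + 5/2| = 5·|-2 − y|/(2·|y|) = 5|y + 2|/(2|y|).
Require δ ≤ 1 so that |y| > 2 − 1 = 1, hence 2|y| > 2.
Then |5/y + 5/2| < 5|y + 2|/2, which is < ε when |y + 2| < (2/5)ε.
Take δ = min(1, (2/5)ε). Then 0 < |y + 2| < δ gives both |y + 2| < 1 and |y + 2| < (2/5)ε, so |5/y + 5/2| < ε.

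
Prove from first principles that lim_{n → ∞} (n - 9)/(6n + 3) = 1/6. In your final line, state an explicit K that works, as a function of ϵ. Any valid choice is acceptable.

K = (19/12)/ϵ

Let ϵ > 0. For n ≥ 1, |(n - 9)/(6n + 3) − (1/6)| = |-57|/(6(6n + 3)) = 57/(6(6n + 3)).
Since 6n + 3 ≥ 6n for n ≥ 1, this is ≤ 57/(6·6n) = (19/12)/n.
So |(n - 9)/(6n + 3) − (1/6)| < ϵ whenever n > (19/12)/ϵ.
Take K = (19/12)/ϵ. If n > K then |(n - 9)/(6n + 3) − (1/6)| ≤ (19/12)/n < ϵ.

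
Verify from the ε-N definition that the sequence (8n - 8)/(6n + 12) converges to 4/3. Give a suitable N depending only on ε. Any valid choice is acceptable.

N = 4/ε

Let ε > 0. For n ≥ 1, |(8n - 8)/(6n + 12) − (4/3)| = |-144|/(6(6n + 12)) = 144/(6(6n + 12)).
Since 6n + 12 ≥ 6n for n ≥ 1, this is ≤ 144/(6·6n) = 4/n.
So |(8n - 8)/(6n + 12) − (4/3)| < ε whenever n > 4/ε.
Take N = 4/ε. If n > N then |(8n - 8)/(6n + 12) − (4/3)| ≤ 4/n < ε.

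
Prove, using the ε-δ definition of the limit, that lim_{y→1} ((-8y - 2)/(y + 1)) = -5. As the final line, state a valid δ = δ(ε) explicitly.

δ = min(1, (1/3)ε)

Suppose ε > 0. We want δ > 0 with 0 < |y − 1| < δ ⇒ |(-8y - 2)/(y + 1) + 5| < ε.
Combining over a common denominator, (-8y - 2)/(y + 1) + 5 = [(-8y - 2)·2 − (-10)·(y + 1)] / [2·(y + 1)] = -6(y − 1) / (2(y + 1)).
So |(-8y - 2)/(y + 1) + 5| = 6|y − 1| / (2·|y + 1|).
Require δ ≤ 1, so |y + 1| ≥ |2| − |y − 1| > 2 − 1 = 1.
Hence |(-8y - 2)/(y + 1) + 5| < 6|y − 1|/(2·1) = 3|y − 1|, which is < ε once |y − 1| < (1/3)ε.
Take δ = min(1, (1/3)ε). Then 0 < |y − 1| < δ forces both bounds, so |(-8y - 2)/(y + 1) + 5| < ε.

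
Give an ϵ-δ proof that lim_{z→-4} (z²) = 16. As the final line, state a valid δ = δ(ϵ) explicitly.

δ = min(1, ϵ/9)

Fix ϵ > 0. We seek δ > 0 with 0 < |z + 4| < δ ⇒ |z² − 16| < ϵ.
Factor: z² − 16 = (z + 4)(z - 4), so |z² − 16| = |z + 4|·|z - 4|.
Restrict δ ≤ 1. Then |z + 4| < 1 gives |z| < 5, so by the triangle inequality |z - 4| ≤ 5 + 4 = 9.
Hence |z² − 16| ≤ 9|z + 4|, which is < ϵ once |z + 4| < ϵ/9.
Take δ = min(1, ϵ/9). If 0 < |z + 4| < δ then both bounds hold and |z² − 16| ≤ 9|z + 4| < 9·(ϵ/9) = ϵ.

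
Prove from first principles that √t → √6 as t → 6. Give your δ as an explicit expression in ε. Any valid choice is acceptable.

Let ε > 0. We want δ > 0 such that 0 < |t − 6| < δ implies |√t − √6| < ε.
Multiplying by the conjugate, |√t − √6| = |t − 6|/(√t + √6).
Restrict δ ≤ 6 so that |t − 6| < 6 forces t > 0, and then √t + √6 > √6.
Hence |√t − √6| < |t − 6|/√6, which is < ε once |t − 6| < √6·ε.
Take δ = min(6, √6·ε). If 0 < |t − 6| < δ then t > 0 and |√t − √6| < |t − 6|/√6 < ε.

δ = min(6, √6·ε)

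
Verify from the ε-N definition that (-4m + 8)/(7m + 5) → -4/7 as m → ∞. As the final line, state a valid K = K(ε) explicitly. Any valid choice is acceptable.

Let ε > 0 be given. For m ≥ 1, |(-4m + 8)/(7m + 5) + 4/7| = |76|/(7(7m + 5)) = 76/(7(7m + 5)).
Since 7m + 5 ≥ 7m for m ≥ 1, this is ≤ 76/(7·7m) = (76/49)/m.
So |(-4m + 8)/(7m + 5) + 4/7| < ε whenever m > (76/49)/ε.
Take K = (76/49)/ε. If m > K then |(-4m + 8)/(7m + 5) + 4/7| ≤ (76/49)/m < ε.

K = (76/49)/ε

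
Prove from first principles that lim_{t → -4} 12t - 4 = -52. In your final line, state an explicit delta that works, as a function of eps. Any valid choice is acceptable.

Fix eps > 0. We need delta > 0 so that 0 < |t + 4| < delta implies |(12t - 4) + 52| < eps.
Since (12t - 4) + 52 = 12(t + 4), we have |(12t - 4) + 52| = 12|t + 4|.
So 12|t + 4| < eps exactly when |t + 4| < eps/12.
Take delta = eps/12. If 0 < |t + 4| < delta then |(12t - 4) + 52| = 12|t + 4| < 12·(eps/12) = eps.

delta = eps/12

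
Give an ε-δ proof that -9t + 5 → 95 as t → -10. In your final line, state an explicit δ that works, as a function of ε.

δ = ε/9

Fix ε > 0. We need δ > 0 so that 0 < |t + 10| < δ implies |(-9t + 5) − 95| < ε.
|(-9t + 5) − 95| = |-9t - 90| = 9|t + 10|.
Thus it suffices that |t + 10| < ε/9.
Take δ = ε/9. If 0 < |t + 10| < δ then |(-9t + 5) − 95| = 9|t + 10| < 9·(ε/9) = ε.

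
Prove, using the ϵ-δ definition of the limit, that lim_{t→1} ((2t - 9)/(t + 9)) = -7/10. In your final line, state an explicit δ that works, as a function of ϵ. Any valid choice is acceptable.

Suppose ϵ > 0. We want δ > 0 with 0 < |t − 1| < δ ⇒ |(2t - 9)/(t + 9) + 7/10| < ϵ.
Combining over a common denominator, (2t - 9)/(t + 9) + 7/10 = [(2t - 9)·10 − (-7)·(t + 9)] / [10·(t + 9)] = 27(t − 1) / (10(t + 9)).
So |(2t - 9)/(t + 9) + 7/10| = 27|t − 1| / (10·|t + 9|).
Require δ ≤ 5, so |t + 9| ≥ |10| − |t − 1| > 10 − 5 = 5.
Hence |(2t - 9)/(t + 9) + 7/10| < 27|t − 1|/(10·5) = (27/50)|t − 1|, which is < ϵ once |t − 1| < (50/27)ϵ.
Take δ = min(5, (50/27)ϵ). Then 0 < |t − 1| < δ forces both bounds, so |(2t - 9)/(t + 9) + 7/10| < ϵ.

δ = min(5, (50/27)ϵ)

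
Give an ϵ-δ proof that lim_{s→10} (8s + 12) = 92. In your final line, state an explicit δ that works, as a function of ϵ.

Fix ϵ > 0. We need δ > 0 so that 0 < |s − 10| < δ implies |(8s + 12) − 92| < ϵ.
|(8s + 12) − 92| = |8s - 80| = 8|s − 10|.
Thus it suffices that |s − 10| < ϵ/8.
Take δ = ϵ/8. If 0 < |s − 10| < δ then |(8s + 12) − 92| = 8|s − 10| < 8·(ϵ/8) = ϵ.

δ = ϵ/8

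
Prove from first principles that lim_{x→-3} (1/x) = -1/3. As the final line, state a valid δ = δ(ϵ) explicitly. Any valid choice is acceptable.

δ = min(3/2, (9/2)ϵ)

Fix ϵ > 0. We seek δ > 0 such that 0 < |x + 3| < δ implies |1/x + 1/3| < ϵ.
|1/x + 1/3| = |-3 − x|/(3·|x|) = |x + 3|/(3|x|).
Restrict δ ≤ 3/2. Then |x + 3| < 3/2 gives |x| > 3/2, so 3|x| > 9/2.
Then |1/x + 1/3| < |x + 3|/(9/2), which is < ϵ when |x + 3| < (9/2)ϵ.
Take δ = min(3/2, (9/2)ϵ). Then 0 < |x + 3| < δ gives both |x + 3| < 3/2 and |x + 3| < (9/2)ϵ, so |1/x + 1/3| < ϵ.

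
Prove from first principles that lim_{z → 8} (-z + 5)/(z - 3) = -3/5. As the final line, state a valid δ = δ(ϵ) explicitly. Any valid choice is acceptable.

δ = min(5/2, (25/4)ϵ)

Suppose ϵ > 0. We want δ > 0 with 0 < |z − 8| < δ ⇒ |(-z + 5)/(z - 3) + 3/5| < ϵ.
Combining over a common denominator, (-z + 5)/(z - 3) + 3/5 = [(-z + 5)·5 − (-3)·(z - 3)] / [5·(z - 3)] = -2(z − 8) / (5(z - 3)).
So |(-z + 5)/(z - 3) + 3/5| = 2|z − 8| / (5·|z − 3|).
Restrict δ ≤ 5/2. Then |z − 8| < 5/2 gives |z − 3| = |(z − 8) + 5| ≥ 5 − 5/2 = 5/2.
Hence |(-z + 5)/(z - 3) + 3/5| < 2|z − 8|/(5·(5/2)) = (4/25)|z − 8|, which is < ϵ once |z − 8| < (25/4)ϵ.
Take δ = min(5/2, (25/4)ϵ). Then 0 < |z − 8| < δ forces both bounds, so |(-z + 5)/(z - 3) + 3/5| < ϵ.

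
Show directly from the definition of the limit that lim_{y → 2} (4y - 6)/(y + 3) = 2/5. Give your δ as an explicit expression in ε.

Let ε > 0 be given. We want δ > 0 with 0 < |y − 2| < δ ⇒ |(4y - 6)/(y + 3) − (2/5)| < ε.
Combining over a common denominator, (4y - 6)/(y + 3) − (2/5) = [(4y - 6)·5 − 2·(y + 3)] / [5·(y + 3)] = 18(y − 2) / (5(y + 3)).
So |(4y - 6)/(y + 3) − (2/5)| = 18|y − 2| / (5·|y + 3|).
Require δ ≤ 5/2, so |y + 3| ≥ |5| − |y − 2| > 5 − 5/2 = 5/2.
Hence |(4y - 6)/(y + 3) − (2/5)| < 18|y − 2|/(5·(5/2)) = (36/25)|y − 2|, which is < ε once |y − 2| < (25/36)ε.
Take δ = min(5/2, (25/36)ε). Then 0 < |y − 2| < δ forces both bounds, so |(4y - 6)/(y + 3) − (2/5)| < ε.

δ = min(5/2, (25/36)ε)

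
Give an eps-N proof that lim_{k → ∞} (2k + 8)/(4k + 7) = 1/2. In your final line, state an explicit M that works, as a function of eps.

M = (9/8)/eps

Suppose eps > 0. For k ≥ 1, |(2k + 8)/(4k + 7) − (1/2)| = |18|/(4(4k + 7)) = 18/(4(4k + 7)).
Since 4k + 7 ≥ 4k for k ≥ 1, this is ≤ 18/(4·4k) = (9/8)/k.
So |(2k + 8)/(4k + 7) − (1/2)| < eps whenever k > (9/8)/eps.
Take M = (9/8)/eps. If k > M then |(2k + 8)/(4k + 7) − (1/2)| ≤ (9/8)/k < eps.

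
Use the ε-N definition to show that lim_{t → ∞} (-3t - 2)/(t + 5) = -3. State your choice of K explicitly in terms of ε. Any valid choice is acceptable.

K = 13/ε

Let ε > 0. We seek K > 0 such that t > K implies |(-3t - 2)/(t + 5) + 3| < ε.
(-3t - 2)/(t + 5) + 3 = ((-3t - 2) − (-3)(t + 5)) / ((t + 5)) = 13/((t + 5)).
For t > 0 we have t + 5 > t, so |(-3t - 2)/(t + 5) + 3| = 13/((t + 5)) < 13/(t) = 13/t.
Thus |(-3t - 2)/(t + 5) + 3| < ε whenever t > 13/ε.
Take K = 13/ε. If t > K then |(-3t - 2)/(t + 5) + 3| < 13/t < ε.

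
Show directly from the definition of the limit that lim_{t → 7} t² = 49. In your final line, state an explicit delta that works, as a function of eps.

delta = min(1, eps/15)

Fix eps > 0. We seek delta > 0 with 0 < |t − 7| < delta ⇒ |t² − 49| < eps.
Factor: t² − 49 = (t − 7)(t + 7), so |t² − 49| = |t − 7|·|t + 7|.
Impose delta ≤ 1 so that |t| < 8; then |t + 7| ≤ 15.
Hence |t² − 49| ≤ 15|t − 7|, which is < eps once |t − 7| < eps/15.
Take delta = min(1, eps/15). If 0 < |t − 7| < delta then both bounds hold and |t² − 49| ≤ 15|t − 7| < 15·(eps/15) = eps.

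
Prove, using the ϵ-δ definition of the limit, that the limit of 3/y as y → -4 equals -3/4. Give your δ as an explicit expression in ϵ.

Suppose ϵ > 0. We seek δ > 0 such that 0 < |y + 4| < δ implies |3/y + 3/4| < ϵ.
|3/y + 3/4| = 3·|-4 − y|/(4·|y|) = 3|y + 4|/(4|y|).
Require δ ≤ 2 so that |y| > 4 − 2 = 2, hence 4|y| > 8.
Then |3/y + 3/4| < 3|y + 4|/8, which is < ϵ when |y + 4| < (8/3)ϵ.
Take δ = min(2, (8/3)ϵ). Then 0 < |y + 4| < δ gives both |y + 4| < 2 and |y + 4| < (8/3)ϵ, so |3/y + 3/4| < ϵ.

δ = min(2, (8/3)ϵ)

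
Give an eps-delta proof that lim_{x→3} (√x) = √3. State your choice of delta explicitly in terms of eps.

Let eps > 0. We want delta > 0 such that 0 < |x − 3| < delta implies |√x − √3| < eps.
Multiplying by the conjugate, |√x − √3| = |x − 3|/(√x + √3).
Restrict delta ≤ 3 so that |x − 3| < 3 forces x > 0, and then √x + √3 > √3.
Hence |√x − √3| < |x − 3|/√3, which is < eps once |x − 3| < √3·eps.
Take delta = min(3, √3·eps). If 0 < |x − 3| < delta then x > 0 and |√x − √3| < |x − 3|/√3 < eps.

delta = min(3, √3·eps)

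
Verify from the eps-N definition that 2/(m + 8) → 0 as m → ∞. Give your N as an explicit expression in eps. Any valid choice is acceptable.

Suppose eps > 0. For m ≥ 1, |2/(m + 8) − 0| = 2/(m + 8) ≤ 2/m.
We need 2/m < eps, i.e. m > 2/eps.
Take N = 2/eps. If m > N then |2/(m + 8)| ≤ 2/m < eps.

N = 2/eps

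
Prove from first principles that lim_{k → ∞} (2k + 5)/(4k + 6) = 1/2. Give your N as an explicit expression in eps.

Let eps > 0 be given. For k ≥ 1, |(2k + 5)/(4k + 6) − (1/2)| = |8|/(4(4k + 6)) = 8/(4(4k + 6)).
Since 4k + 6 ≥ 4k for k ≥ 1, this is ≤ 8/(4·4k) = (1/2)/k.
So |(2k + 5)/(4k + 6) − (1/2)| < eps whenever k > (1/2)/eps.
Take N = (1/2)/eps. If k > N then |(2k + 5)/(4k + 6) − (1/2)| ≤ (1/2)/k < eps.

N = (1/2)/eps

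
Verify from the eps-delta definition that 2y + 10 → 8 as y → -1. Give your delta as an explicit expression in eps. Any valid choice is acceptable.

Let eps > 0 be given. We need delta > 0 so that 0 < |y + 1| < delta implies |(2y + 10) − 8| < eps.
|(2y + 10) − 8| = |2y + 2| = 2|y + 1|.
So 2|y + 1| < eps exactly when |y + 1| < eps/2.
Choosing delta = eps/2 gives |(2y + 10) − 8| = 2|y + 1| < eps whenever |y + 1| < delta.

delta = eps/2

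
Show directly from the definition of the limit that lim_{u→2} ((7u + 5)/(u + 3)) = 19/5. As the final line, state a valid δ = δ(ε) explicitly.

δ = min(5/2, (25/32)ε)

Suppose ε > 0. We want δ > 0 with 0 < |u − 2| < δ ⇒ |(7u + 5)/(u + 3) − (19/5)| < ε.
Combining over a common denominator, (7u + 5)/(u + 3) − (19/5) = [(7u + 5)·5 − 19·(u + 3)] / [5·(u + 3)] = 16(u − 2) / (5(u + 3)).
So |(7u + 5)/(u + 3) − (19/5)| = 16|u − 2| / (5·|u + 3|).
Require δ ≤ 5/2, so |u + 3| ≥ |5| − |u − 2| > 5 − 5/2 = 5/2.
Hence |(7u + 5)/(u + 3) − (19/5)| < 16|u − 2|/(5·(5/2)) = (32/25)|u − 2|, which is < ε once |u − 2| < (25/32)ε.
Take δ = min(5/2, (25/32)ε). Then 0 < |u − 2| < δ forces both bounds, so |(7u + 5)/(u + 3) − (19/5)| < ε.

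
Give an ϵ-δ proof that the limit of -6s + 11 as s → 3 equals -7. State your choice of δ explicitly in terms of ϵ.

δ = ϵ/6

Suppose ϵ > 0. We need δ > 0 so that 0 < |s − 3| < δ implies |(-6s + 11) + 7| < ϵ.
Since (-6s + 11) + 7 = -6(s − 3), we have |(-6s + 11) + 7| = 6|s − 3|.
Thus it suffices that |s − 3| < ϵ/6.
Choosing δ = ϵ/6 gives |(-6s + 11) + 7| = 6|s − 3| < ϵ whenever |s − 3| < δ.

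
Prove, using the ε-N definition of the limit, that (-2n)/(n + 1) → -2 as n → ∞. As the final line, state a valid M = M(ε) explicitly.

Let ε > 0. For n ≥ 1, |(-2n)/(n + 1) + 2| = |2|/((n + 1)) = 2/((n + 1)).
Since n + 1 ≥ n for n ≥ 1, this is ≤ 2/(n) = 2/n.
So |(-2n)/(n + 1) + 2| < ε whenever n > 2/ε.
Take M = 2/ε. If n > M then |(-2n)/(n + 1) + 2| ≤ 2/n < ε.

M = 2/ε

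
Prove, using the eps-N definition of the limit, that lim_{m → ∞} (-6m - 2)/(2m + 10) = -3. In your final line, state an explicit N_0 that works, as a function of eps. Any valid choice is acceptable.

N_0 = 14/eps

Let eps > 0 be given. For m ≥ 1, |(-6m - 2)/(2m + 10) + 3| = |56|/(2(2m + 10)) = 56/(2(2m + 10)).
Since 2m + 10 ≥ 2m for m ≥ 1, this is ≤ 56/(2·2m) = 14/m.
So |(-6m - 2)/(2m + 10) + 3| < eps whenever m > 14/eps.
Take N_0 = 14/eps. If m > N_0 then |(-6m - 2)/(2m + 10) + 3| ≤ 14/m < eps.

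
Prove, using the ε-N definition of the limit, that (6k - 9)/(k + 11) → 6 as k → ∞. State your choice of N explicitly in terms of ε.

N = 75/ε

Let ε > 0. For k ≥ 1, |(6k - 9)/(k + 11) − 6| = |-75|/((k + 11)) = 75/((k + 11)).
Since k + 11 ≥ k for k ≥ 1, this is ≤ 75/(k) = 75/k.
So |(6k - 9)/(k + 11) − 6| < ε whenever k > 75/ε.
Take N = 75/ε. If k > N then |(6k - 9)/(k + 11) − 6| ≤ 75/k < ε.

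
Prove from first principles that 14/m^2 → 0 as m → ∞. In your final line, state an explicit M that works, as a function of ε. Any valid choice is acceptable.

M = (14/ε)^{1/2}

Let ε > 0. For m ≥ 1, |14/m^2 − 0| = 14/m^2.
14/m^2 < ε ⇔ m^2 > 14/ε ⇔ m > (14/ε)^{1/2}.
Take M = (14/ε)^{1/2}. Then m > M implies 14/m^2 < ε.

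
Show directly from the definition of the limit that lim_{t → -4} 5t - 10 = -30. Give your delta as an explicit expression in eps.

delta = eps/5

Suppose eps > 0. We need delta > 0 so that 0 < |t + 4| < delta implies |(5t - 10) + 30| < eps.
Since (5t - 10) + 30 = 5(t + 4), we have |(5t - 10) + 30| = 5|t + 4|.
So 5|t + 4| < eps exactly when |t + 4| < eps/5.
Take delta = eps/5. If 0 < |t + 4| < delta then |(5t - 10) + 30| = 5|t + 4| < 5·(eps/5) = eps.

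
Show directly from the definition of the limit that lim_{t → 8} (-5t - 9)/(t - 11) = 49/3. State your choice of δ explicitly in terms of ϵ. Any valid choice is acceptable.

δ = min(3/2, (9/128)ϵ)

Fix ϵ > 0. We want δ > 0 with 0 < |t − 8| < δ ⇒ |(-5t - 9)/(t - 11) − (49/3)| < ϵ.
Combining over a common denominator, (-5t - 9)/(t - 11) − (49/3) = [(-5t - 9)·(-3) − (-49)·(t - 11)] / [(-3)·(t - 11)] = 64(t − 8) / ((-3)(t - 11)).
So |(-5t - 9)/(t - 11) − (49/3)| = 64|t − 8| / (3·|t − 11|).
Restrict δ ≤ 3/2. Then |t − 8| < 3/2 gives |t − 11| = |(t − 8) + (-3)| ≥ 3 − 3/2 = 3/2.
Hence |(-5t - 9)/(t - 11) − (49/3)| < 64|t − 8|/(3·(3/2)) = (128/9)|t − 8|, which is < ϵ once |t − 8| < (9/128)ϵ.
Take δ = min(3/2, (9/128)ϵ). Then 0 < |t − 8| < δ forces both bounds, so |(-5t - 9)/(t - 11) − (49/3)| < ϵ.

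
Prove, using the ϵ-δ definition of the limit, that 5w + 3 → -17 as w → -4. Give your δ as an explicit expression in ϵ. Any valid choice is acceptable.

δ = ϵ/5

Let ϵ > 0. We need δ > 0 so that 0 < |w + 4| < δ implies |(5w + 3) + 17| < ϵ.
Since (5w + 3) + 17 = 5(w + 4), we have |(5w + 3) + 17| = 5|w + 4|.
So 5|w + 4| < ϵ exactly when |w + 4| < ϵ/5.
Choosing δ = ϵ/5 gives |(5w + 3) + 17| = 5|w + 4| < ϵ whenever |w + 4| < δ.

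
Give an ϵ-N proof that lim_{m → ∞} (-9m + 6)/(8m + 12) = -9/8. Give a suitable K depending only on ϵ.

K = (39/16)/ϵ

Let ϵ > 0 be given. For m ≥ 1, |(-9m + 6)/(8m + 12) + 9/8| = |156|/(8(8m + 12)) = 156/(8(8m + 12)).
Since 8m + 12 ≥ 8m for m ≥ 1, this is ≤ 156/(8·8m) = (39/16)/m.
So |(-9m + 6)/(8m + 12) + 9/8| < ϵ whenever m > (39/16)/ϵ.
Take K = (39/16)/ϵ. If m > K then |(-9m + 6)/(8m + 12) + 9/8| ≤ (39/16)/m < ϵ.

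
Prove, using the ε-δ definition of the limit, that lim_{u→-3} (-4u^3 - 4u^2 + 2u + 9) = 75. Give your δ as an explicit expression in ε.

Let ε > 0 be given. We want δ > 0 such that 0 < |u + 3| < δ implies |(-4u^3 - 4u^2 + 2u + 9) − 75| < ε.
(-4u^3 - 4u^2 + 2u + 9) − 75 = -4u^3 - 4u^2 + 2u - 66 = (u + 3)(-4u^2 + 8u - 22).
So |(-4u^3 - 4u^2 + 2u + 9) − 75| = |u + 3|·|-4u^2 + 8u - 22|.
Assume first that |u + 3| < 1, so |u| < 4. Then |-4u^2 + 8u - 22| ≤ 4·4^2 + 8·4 + 22 = 118.
Hence |(-4u^3 - 4u^2 + 2u + 9) − 75| ≤ 118|u + 3| < ε provided |u + 3| < ε/118.
Take δ = min(1, ε/118). Then 0 < |u + 3| < δ gives both |u + 3| < 1 and |u + 3| < ε/118, so |(-4u^3 - 4u^2 + 2u + 9) − 75| < ε.

δ = min(1, ε/118)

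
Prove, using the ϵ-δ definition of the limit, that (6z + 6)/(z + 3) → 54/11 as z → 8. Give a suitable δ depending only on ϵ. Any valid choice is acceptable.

δ = min(11/2, (121/24)ϵ)

Suppose ϵ > 0. We want δ > 0 with 0 < |z − 8| < δ ⇒ |(6z + 6)/(z + 3) − (54/11)| < ϵ.
Combining over a common denominator, (6z + 6)/(z + 3) − (54/11) = [(6z + 6)·11 − 54·(z + 3)] / [11·(z + 3)] = 12(z − 8) / (11(z + 3)).
So |(6z + 6)/(z + 3) − (54/11)| = 12|z − 8| / (11·|z + 3|).
Require δ ≤ 11/2, so |z + 3| ≥ |11| − |z − 8| > 11 − 11/2 = 11/2.
Hence |(6z + 6)/(z + 3) − (54/11)| < 12|z − 8|/(11·(11/2)) = (24/121)|z − 8|, which is < ϵ once |z − 8| < (121/24)ϵ.
Take δ = min(11/2, (121/24)ϵ). Then 0 < |z − 8| < δ forces both bounds, so |(6z + 6)/(z + 3) − (54/11)| < ϵ.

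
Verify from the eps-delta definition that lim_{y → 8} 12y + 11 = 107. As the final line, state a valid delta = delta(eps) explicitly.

Fix eps > 0. We need delta > 0 so that 0 < |y − 8| < delta implies |(12y + 11) − 107| < eps.
Since (12y + 11) − 107 = 12(y − 8), we have |(12y + 11) − 107| = 12|y − 8|.
So 12|y − 8| < eps exactly when |y − 8| < eps/12.
Take delta = eps/12. If 0 < |y − 8| < delta then |(12y + 11) − 107| = 12|y − 8| < 12·(eps/12) = eps.

delta = eps/12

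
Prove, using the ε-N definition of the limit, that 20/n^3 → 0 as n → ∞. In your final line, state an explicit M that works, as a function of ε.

Suppose ε > 0. For n ≥ 1, |20/n^3 − 0| = 20/n^3.
20/n^3 < ε ⇔ n^3 > 20/ε ⇔ n > (20/ε)^{1/3}.
Take M = (20/ε)^{1/3}. Then n > M implies 20/n^3 < ε.

M = (20/ε)^{1/3}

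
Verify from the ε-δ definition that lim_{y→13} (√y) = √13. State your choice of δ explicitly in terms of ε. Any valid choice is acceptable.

δ = min(13, √13·ε)

Suppose ε > 0. We want δ > 0 such that 0 < |y − 13| < δ implies |√y − √13| < ε.
Multiplying by the conjugate, |√y − √13| = |y − 13|/(√y + √13).
Restrict δ ≤ 13 so that |y − 13| < 13 forces y > 0, and then √y + √13 > √13.
Hence |√y − √13| < |y − 13|/√13, which is < ε once |y − 13| < √13·ε.
Take δ = min(13, √13·ε). If 0 < |y − 13| < δ then y > 0 and |√y − √13| < |y − 13|/√13 < ε.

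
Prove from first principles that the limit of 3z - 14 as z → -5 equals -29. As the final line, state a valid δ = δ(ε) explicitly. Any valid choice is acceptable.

δ = ε/3

Let ε > 0. We need δ > 0 so that 0 < |z + 5| < δ implies |(3z - 14) + 29| < ε.
|(3z - 14) + 29| = |3z + 15| = 3|z + 5|.
So 3|z + 5| < ε exactly when |z + 5| < ε/3.
Choosing δ = ε/3 gives |(3z - 14) + 29| = 3|z + 5| < ε whenever |z + 5| < δ.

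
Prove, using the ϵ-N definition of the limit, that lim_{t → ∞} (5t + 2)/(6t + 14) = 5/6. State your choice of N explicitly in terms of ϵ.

Fix ϵ > 0. We seek N > 0 such that t > N implies |(5t + 2)/(6t + 14) − (5/6)| < ϵ.
(5t + 2)/(6t + 14) − (5/6) = (6(5t + 2) − 5(6t + 14)) / (6(6t + 14)) = -58/(6(6t + 14)).
For t > 0 we have 6t + 14 > 6t, so |(5t + 2)/(6t + 14) − (5/6)| = 58/(6(6t + 14)) < 58/(6·6t) = (29/18)/t.
Thus |(5t + 2)/(6t + 14) − (5/6)| < ϵ whenever t > (29/18)/ϵ.
Take N = (29/18)/ϵ. If t > N then |(5t + 2)/(6t + 14) − (5/6)| < (29/18)/t < ϵ.

N = (29/18)/ϵ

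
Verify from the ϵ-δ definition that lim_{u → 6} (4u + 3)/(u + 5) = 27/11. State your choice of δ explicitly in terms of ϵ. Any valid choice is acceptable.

δ = min(11/2, (121/34)ϵ)

Let ϵ > 0. We want δ > 0 with 0 < |u − 6| < δ ⇒ |(4u + 3)/(u + 5) − (27/11)| < ϵ.
Combining over a common denominator, (4u + 3)/(u + 5) − (27/11) = [(4u + 3)·11 − 27·(u + 5)] / [11·(u + 5)] = 17(u − 6) / (11(u + 5)).
So |(4u + 3)/(u + 5) − (27/11)| = 17|u − 6| / (11·|u + 5|).
Restrict δ ≤ 11/2. Then |u − 6| < 11/2 gives |u + 5| = |(u − 6) + 11| ≥ 11 − 11/2 = 11/2.
Hence |(4u + 3)/(u + 5) − (27/11)| < 17|u − 6|/(11·(11/2)) = (34/121)|u − 6|, which is < ϵ once |u − 6| < (121/34)ϵ.
Take δ = min(11/2, (121/34)ϵ). Then 0 < |u − 6| < δ forces both bounds, so |(4u + 3)/(u + 5) − (27/11)| < ϵ.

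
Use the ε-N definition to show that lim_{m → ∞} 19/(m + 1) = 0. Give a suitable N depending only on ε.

N = 19/ε

Suppose ε > 0. For m ≥ 1, |19/(m + 1) − 0| = 19/(m + 1) ≤ 19/m.
We need 19/m < ε, i.e. m > 19/ε.
Take N = 19/ε. If m > N then |19/(m + 1)| ≤ 19/m < ε.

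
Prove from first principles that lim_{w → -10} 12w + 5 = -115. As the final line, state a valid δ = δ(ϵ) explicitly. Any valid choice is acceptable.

δ = ϵ/12

Let ϵ > 0 be given. We need δ > 0 so that 0 < |w + 10| < δ implies |(12w + 5) + 115| < ϵ.
Since (12w + 5) + 115 = 12(w + 10), we have |(12w + 5) + 115| = 12|w + 10|.
Thus it suffices that |w + 10| < ϵ/12.
Choosing δ = ϵ/12 gives |(12w + 5) + 115| = 12|w + 10| < ϵ whenever |w + 10| < δ.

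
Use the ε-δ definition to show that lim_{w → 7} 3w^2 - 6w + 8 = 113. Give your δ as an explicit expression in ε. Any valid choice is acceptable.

Let ε > 0 be given. We want δ > 0 such that 0 < |w − 7| < δ implies |(3w^2 - 6w + 8) − 113| < ε.
(3w^2 - 6w + 8) − 113 = 3w^2 - 6w - 105 = (w − 7)(3w + 15).
So |(3w^2 - 6w + 8) − 113| = |w − 7|·|3w + 15|.
Require δ ≤ 1. Then |w − 7| < 1 gives |w| < 8, and by the triangle inequality |3w + 15| ≤ 3·8 + 15 = 39.
Hence |(3w^2 - 6w + 8) − 113| ≤ 39|w − 7| < ε provided |w − 7| < ε/39.
Choosing δ = min(1, ε/39) ensures both conditions, hence |(3w^2 - 6w + 8) − 113| < ε.

δ = min(1, ε/39)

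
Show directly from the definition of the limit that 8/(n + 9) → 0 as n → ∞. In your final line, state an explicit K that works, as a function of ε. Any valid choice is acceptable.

K = 8/ε

Let ε > 0 be given. For n ≥ 1, |8/(n + 9) − 0| = 8/(n + 9) ≤ 8/n.
We need 8/n < ε, i.e. n > 8/ε.
Take K = 8/ε. If n > K then |8/(n + 9)| ≤ 8/n < ε.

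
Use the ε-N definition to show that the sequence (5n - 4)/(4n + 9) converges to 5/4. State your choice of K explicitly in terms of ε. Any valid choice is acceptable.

Let ε > 0 be given. For n ≥ 1, |(5n - 4)/(4n + 9) − (5/4)| = |-61|/(4(4n + 9)) = 61/(4(4n + 9)).
Since 4n + 9 ≥ 4n for n ≥ 1, this is ≤ 61/(4·4n) = (61/16)/n.
So |(5n - 4)/(4n + 9) − (5/4)| < ε whenever n > (61/16)/ε.
Take K = (61/16)/ε. If n > K then |(5n - 4)/(4n + 9) − (5/4)| ≤ (61/16)/n < ε.

K = (61/16)/ε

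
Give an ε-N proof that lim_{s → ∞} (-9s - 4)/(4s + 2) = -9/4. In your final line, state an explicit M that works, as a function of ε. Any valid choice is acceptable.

Suppose ε > 0. We seek M > 0 such that s > M implies |(-9s - 4)/(4s + 2) + 9/4| < ε.
(-9s - 4)/(4s + 2) + 9/4 = (4(-9s - 4) − (-9)(4s + 2)) / (4(4s + 2)) = 2/(4(4s + 2)).
For s > 0 we have 4s + 2 > 4s, so |(-9s - 4)/(4s + 2) + 9/4| = 2/(4(4s + 2)) < 2/(4·4s) = (1/8)/s.
Thus |(-9s - 4)/(4s + 2) + 9/4| < ε whenever s > (1/8)/ε.
Take M = (1/8)/ε. If s > M then |(-9s - 4)/(4s + 2) + 9/4| < (1/8)/s < ε.

M = (1/8)/ε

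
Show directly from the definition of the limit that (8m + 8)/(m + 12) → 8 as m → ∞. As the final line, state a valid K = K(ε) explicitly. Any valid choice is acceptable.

Suppose ε > 0. For m ≥ 1, |(8m + 8)/(m + 12) − 8| = |-88|/((m + 12)) = 88/((m + 12)).
Since m + 12 ≥ m for m ≥ 1, this is ≤ 88/(m) = 88/m.
So |(8m + 8)/(m + 12) − 8| < ε whenever m > 88/ε.
Take K = 88/ε. If m > K then |(8m + 8)/(m + 12) − 8| ≤ 88/m < ε.

K = 88/ε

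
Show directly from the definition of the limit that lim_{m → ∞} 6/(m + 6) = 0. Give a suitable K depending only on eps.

K = 6/eps

Fix eps > 0. For m ≥ 1, |6/(m + 6) − 0| = 6/(m + 6) ≤ 6/m.
We need 6/m < eps, i.e. m > 6/eps.
Take K = 6/eps. If m > K then |6/(m + 6)| ≤ 6/m < eps.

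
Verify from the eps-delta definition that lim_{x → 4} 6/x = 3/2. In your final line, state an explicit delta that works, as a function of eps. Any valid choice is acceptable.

Fix eps > 0. We seek delta > 0 such that 0 < |x − 4| < delta implies |6/x − (3/2)| < eps.
|6/x − (3/2)| = 6·|4 − x|/(4·|x|) = 6|x − 4|/(4|x|).
Require delta ≤ 2 so that |x| > 4 − 2 = 2, hence 4|x| > 8.
Then |6/x − (3/2)| < 6|x − 4|/8, which is < eps when |x − 4| < (4/3)eps.
Take delta = min(2, (4/3)eps). Then 0 < |x − 4| < delta gives both |x − 4| < 2 and |x − 4| < (4/3)eps, so |6/x − (3/2)| < eps.

delta = min(2, (4/3)eps)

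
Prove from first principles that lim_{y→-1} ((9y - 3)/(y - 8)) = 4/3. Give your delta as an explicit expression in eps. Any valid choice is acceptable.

delta = min(9/2, (27/46)eps)

Fix eps > 0. We want delta > 0 with 0 < |y + 1| < delta ⇒ |(9y - 3)/(y - 8) − (4/3)| < eps.
Combining over a common denominator, (9y - 3)/(y - 8) − (4/3) = [(9y - 3)·(-9) − (-12)·(y - 8)] / [(-9)·(y - 8)] = -69(y + 1) / ((-9)(y - 8)).
So |(9y - 3)/(y - 8) − (4/3)| = 69|y + 1| / (9·|y − 8|).
Require delta ≤ 9/2, so |y − 8| ≥ |-9| − |y + 1| > 9 − 9/2 = 9/2.
Hence |(9y - 3)/(y - 8) − (4/3)| < 69|y + 1|/(9·(9/2)) = (46/27)|y + 1|, which is < eps once |y + 1| < (27/46)eps.
Take delta = min(9/2, (27/46)eps). Then 0 < |y + 1| < delta forces both bounds, so |(9y - 3)/(y - 8) − (4/3)| < eps.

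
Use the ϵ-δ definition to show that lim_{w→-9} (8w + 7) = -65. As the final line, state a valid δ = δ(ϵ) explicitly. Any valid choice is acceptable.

Fix ϵ > 0. We need δ > 0 so that 0 < |w + 9| < δ implies |(8w + 7) + 65| < ϵ.
Since (8w + 7) + 65 = 8(w + 9), we have |(8w + 7) + 65| = 8|w + 9|.
Thus it suffices that |w + 9| < ϵ/8.
Take δ = ϵ/8. If 0 < |w + 9| < δ then |(8w + 7) + 65| = 8|w + 9| < 8·(ϵ/8) = ϵ.

δ = ϵ/8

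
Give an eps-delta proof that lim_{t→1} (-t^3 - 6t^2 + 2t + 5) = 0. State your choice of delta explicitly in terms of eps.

Fix eps > 0. We want delta > 0 such that 0 < |t − 1| < delta implies |(-t^3 - 6t^2 + 2t + 5)| < eps.
(-t^3 - 6t^2 + 2t + 5) = -t^3 - 6t^2 + 2t + 5 = (t − 1)(-t^2 - 7t - 5).
So |(-t^3 - 6t^2 + 2t + 5)| = |t − 1|·|-t^2 - 7t - 5|.
Require delta ≤ 1. Then |t − 1| < 1 gives |t| < 2, and by the triangle inequality |-t^2 - 7t - 5| ≤ 2^2 + 7·2 + 5 = 23.
Hence |(-t^3 - 6t^2 + 2t + 5)| ≤ 23|t − 1| < eps provided |t − 1| < eps/23.
Choosing delta = min(1, eps/23) ensures both conditions, hence |(-t^3 - 6t^2 + 2t + 5)| < eps.

delta = min(1, eps/23)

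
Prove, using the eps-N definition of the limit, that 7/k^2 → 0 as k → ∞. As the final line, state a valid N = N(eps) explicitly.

Let eps > 0. For k ≥ 1, |7/k^2 − 0| = 7/k^2.
7/k^2 < eps ⇔ k^2 > 7/eps ⇔ k > (7/eps)^{1/2}.
Take N = (7/eps)^{1/2}. Then k > N implies 7/k^2 < eps.

N = (7/eps)^{1/2}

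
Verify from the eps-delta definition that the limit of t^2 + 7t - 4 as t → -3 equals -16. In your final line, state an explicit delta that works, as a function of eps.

Let eps > 0 be given. We want delta > 0 such that 0 < |t + 3| < delta implies |(t^2 + 7t - 4) + 16| < eps.
(t^2 + 7t - 4) + 16 = t^2 + 7t + 12 = (t + 3)(t + 4).
So |(t^2 + 7t - 4) + 16| = |t + 3|·|t + 4|.
Assume first that |t + 3| < 1, so |t| < 4. Then |t + 4| ≤ 4 + 4 = 8.
Hence |(t^2 + 7t - 4) + 16| ≤ 8|t + 3| < eps provided |t + 3| < eps/8.
Choosing delta = min(1, eps/8) ensures both conditions, hence |(t^2 + 7t - 4) + 16| < eps.

delta = min(1, eps/8)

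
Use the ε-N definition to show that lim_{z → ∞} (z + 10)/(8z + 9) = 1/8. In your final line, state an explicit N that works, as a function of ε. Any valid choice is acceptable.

N = (71/64)/ε

Suppose ε > 0. We seek N > 0 such that z > N implies |(z + 10)/(8z + 9) − (1/8)| < ε.
(z + 10)/(8z + 9) − (1/8) = (8(z + 10) − (8z + 9)) / (8(8z + 9)) = 71/(8(8z + 9)).
For z > 0 we have 8z + 9 > 8z, so |(z + 10)/(8z + 9) − (1/8)| = 71/(8(8z + 9)) < 71/(8·8z) = (71/64)/z.
Thus |(z + 10)/(8z + 9) − (1/8)| < ε whenever z > (71/64)/ε.
Take N = (71/64)/ε. If z > N then |(z + 10)/(8z + 9) − (1/8)| < (71/64)/z < ε.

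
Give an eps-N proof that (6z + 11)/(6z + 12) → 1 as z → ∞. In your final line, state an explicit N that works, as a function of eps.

Suppose eps > 0. We seek N > 0 such that z > N implies |(6z + 11)/(6z + 12) − 1| < eps.
(6z + 11)/(6z + 12) − 1 = (6(6z + 11) − 6(6z + 12)) / (6(6z + 12)) = -6/(6(6z + 12)).
For z > 0 we have 6z + 12 > 6z, so |(6z + 11)/(6z + 12) − 1| = 6/(6(6z + 12)) < 6/(6·6z) = (1/6)/z.
Thus |(6z + 11)/(6z + 12) − 1| < eps whenever z > (1/6)/eps.
Take N = (1/6)/eps. If z > N then |(6z + 11)/(6z + 12) − 1| < (1/6)/z < eps.

N = (1/6)/eps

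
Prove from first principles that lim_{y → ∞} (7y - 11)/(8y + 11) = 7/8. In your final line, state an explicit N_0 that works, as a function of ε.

Let ε > 0. We seek N_0 > 0 such that y > N_0 implies |(7y - 11)/(8y + 11) − (7/8)| < ε.
(7y - 11)/(8y + 11) − (7/8) = (8(7y - 11) − 7(8y + 11)) / (8(8y + 11)) = -165/(8(8y + 11)).
For y > 0 we have 8y + 11 > 8y, so |(7y - 11)/(8y + 11) − (7/8)| = 165/(8(8y + 11)) < 165/(8·8y) = (165/64)/y.
Thus |(7y - 11)/(8y + 11) − (7/8)| < ε whenever y > (165/64)/ε.
Take N_0 = (165/64)/ε. If y > N_0 then |(7y - 11)/(8y + 11) − (7/8)| < (165/64)/y < ε.

N_0 = (165/64)/ε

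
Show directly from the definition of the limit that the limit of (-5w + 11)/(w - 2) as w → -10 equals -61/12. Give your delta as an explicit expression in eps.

Let eps > 0. We want delta > 0 with 0 < |w + 10| < delta ⇒ |(-5w + 11)/(w - 2) + 61/12| < eps.
Combining over a common denominator, (-5w + 11)/(w - 2) + 61/12 = [(-5w + 11)·(-12) − 61·(w - 2)] / [(-12)·(w - 2)] = -1(w + 10) / ((-12)(w - 2)).
So |(-5w + 11)/(w - 2) + 61/12| = |w + 10| / (12·|w − 2|).
Restrict delta ≤ 6. Then |w + 10| < 6 gives |w − 2| = |(w + 10) + (-12)| ≥ 12 − 6 = 6.
Hence |(-5w + 11)/(w - 2) + 61/12| < |w + 10|/(12·6) = (1/72)|w + 10|, which is < eps once |w + 10| < 72eps.
Take delta = min(6, 72eps). Then 0 < |w + 10| < delta forces both bounds, so |(-5w + 11)/(w - 2) + 61/12| < eps.

delta = min(6, 72eps)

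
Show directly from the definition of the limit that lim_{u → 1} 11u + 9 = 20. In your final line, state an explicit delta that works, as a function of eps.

delta = eps/11

Suppose eps > 0. We need delta > 0 so that 0 < |u − 1| < delta implies |(11u + 9) − 20| < eps.
|(11u + 9) − 20| = |11u - 11| = 11|u − 1|.
Thus it suffices that |u − 1| < eps/11.
Choosing delta = eps/11 gives |(11u + 9) − 20| = 11|u − 1| < eps whenever |u − 1| < delta.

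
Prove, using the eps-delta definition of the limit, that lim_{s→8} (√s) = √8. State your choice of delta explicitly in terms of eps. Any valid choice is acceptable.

delta = min(8, √8·eps)

Suppose eps > 0. We want delta > 0 such that 0 < |s − 8| < delta implies |√s − √8| < eps.
Multiplying by the conjugate, |√s − √8| = |s − 8|/(√s + √8).
Restrict delta ≤ 8 so that |s − 8| < 8 forces s > 0, and then √s + √8 > √8.
Hence |√s − √8| < |s − 8|/√8, which is < eps once |s − 8| < √8·eps.
Take delta = min(8, √8·eps). If 0 < |s − 8| < delta then s > 0 and |√s − √8| < |s − 8|/√8 < eps.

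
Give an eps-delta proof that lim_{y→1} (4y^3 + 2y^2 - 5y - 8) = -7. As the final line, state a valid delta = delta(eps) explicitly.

Suppose eps > 0. We want delta > 0 such that 0 < |y − 1| < delta implies |(4y^3 + 2y^2 - 5y - 8) + 7| < eps.
(4y^3 + 2y^2 - 5y - 8) + 7 = 4y^3 + 2y^2 - 5y - 1 = (y − 1)(4y^2 + 6y + 1).
So |(4y^3 + 2y^2 - 5y - 8) + 7| = |y − 1|·|4y^2 + 6y + 1|.
Assume first that |y − 1| < 1, so |y| < 2. Then |4y^2 + 6y + 1| ≤ 4·2^2 + 6·2 + 1 = 29.
Hence |(4y^3 + 2y^2 - 5y - 8) + 7| ≤ 29|y − 1| < eps provided |y − 1| < eps/29.
Take delta = min(1, eps/29). Then 0 < |y − 1| < delta gives both |y − 1| < 1 and |y − 1| < eps/29, so |(4y^3 + 2y^2 - 5y - 8) + 7| < eps.

delta = min(1, eps/29)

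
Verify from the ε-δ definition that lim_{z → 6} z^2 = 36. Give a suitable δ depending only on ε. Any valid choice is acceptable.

Suppose ε > 0. We seek δ > 0 with 0 < |z − 6| < δ ⇒ |z^2 − 36| < ε.
Factor: z^2 − 36 = (z − 6)(z + 6), so |z^2 − 36| = |z − 6|·|z + 6|.
Restrict δ ≤ 2. Then |z − 6| < 2 gives |z| < 8, so by the triangle inequality |z + 6| ≤ 8 + 6 = 14.
Hence |z^2 − 36| ≤ 14|z − 6|, which is < ε once |z − 6| < ε/14.
Take δ = min(2, ε/14). If 0 < |z − 6| < δ then both bounds hold and |z^2 − 36| ≤ 14|z − 6| < 14·(ε/14) = ε.

δ = min(2, ε/14)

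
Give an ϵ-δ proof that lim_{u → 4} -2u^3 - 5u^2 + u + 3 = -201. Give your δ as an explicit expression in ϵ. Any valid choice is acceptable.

δ = min(2, ϵ/201)

Suppose ϵ > 0. We want δ > 0 such that 0 < |u − 4| < δ implies |(-2u^3 - 5u^2 + u + 3) + 201| < ϵ.
(-2u^3 - 5u^2 + u + 3) + 201 = -2u^3 - 5u^2 + u + 204 = (u − 4)(-2u^2 - 13u - 51).
So |(-2u^3 - 5u^2 + u + 3) + 201| = |u − 4|·|-2u^2 - 13u - 51|.
Assume first that |u − 4| < 2, so |u| < 6. Then |-2u^2 - 13u - 51| ≤ 2·6^2 + 13·6 + 51 = 201.
Hence |(-2u^3 - 5u^2 + u + 3) + 201| ≤ 201|u − 4| < ϵ provided |u − 4| < ϵ/201.
Take δ = min(2, ϵ/201). Then 0 < |u − 4| < δ gives both |u − 4| < 2 and |u − 4| < ϵ/201, so |(-2u^3 - 5u^2 + u + 3) + 201| < ϵ.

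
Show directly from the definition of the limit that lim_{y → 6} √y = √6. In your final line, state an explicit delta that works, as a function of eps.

delta = min(6, √6·eps)

Let eps > 0 be given. We want delta > 0 such that 0 < |y − 6| < delta implies |√y − √6| < eps.
Multiplying by the conjugate, |√y − √6| = |y − 6|/(√y + √6).
Restrict delta ≤ 6 so that |y − 6| < 6 forces y > 0, and then √y + √6 > √6.
Hence |√y − √6| < |y − 6|/√6, which is < eps once |y − 6| < √6·eps.
Take delta = min(6, √6·eps). If 0 < |y − 6| < delta then y > 0 and |√y − √6| < |y − 6|/√6 < eps.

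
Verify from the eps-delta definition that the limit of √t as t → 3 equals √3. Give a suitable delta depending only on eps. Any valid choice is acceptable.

delta = min(3, √3·eps)

Suppose eps > 0. We want delta > 0 such that 0 < |t − 3| < delta implies |√t − √3| < eps.
Rationalise: √t − √3 = (t − 3)/(√t + √3), so |√t − √3| = |t − 3|/(√t + √3).
Restrict delta ≤ 3 so that |t − 3| < 3 forces t > 0, and then √t + √3 > √3.
Hence |√t − √3| < |t − 3|/√3, which is < eps once |t − 3| < √3·eps.
Take delta = min(3, √3·eps). If 0 < |t − 3| < delta then t > 0 and |√t − √3| < |t − 3|/√3 < eps.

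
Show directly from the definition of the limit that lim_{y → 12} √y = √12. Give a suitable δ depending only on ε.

δ = min(12, √12·ε)

Suppose ε > 0. We want δ > 0 such that 0 < |y − 12| < δ implies |√y − √12| < ε.
Rationalise: √y − √12 = (y − 12)/(√y + √12), so |√y − √12| = |y − 12|/(√y + √12).
Restrict δ ≤ 12 so that |y − 12| < 12 forces y > 0, and then √y + √12 > √12.
Hence |√y − √12| < |y − 12|/√12, which is < ε once |y − 12| < √12·ε.
Take δ = min(12, √12·ε). If 0 < |y − 12| < δ then y > 0 and |√y − √12| < |y − 12|/√12 < ε.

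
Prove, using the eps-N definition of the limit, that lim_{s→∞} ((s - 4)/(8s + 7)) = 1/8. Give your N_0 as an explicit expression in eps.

Fix eps > 0. We seek N_0 > 0 such that s > N_0 implies |(s - 4)/(8s + 7) − (1/8)| < eps.
(s - 4)/(8s + 7) − (1/8) = (8(s - 4) − (8s + 7)) / (8(8s + 7)) = -39/(8(8s + 7)).
For s > 0 we have 8s + 7 > 8s, so |(s - 4)/(8s + 7) − (1/8)| = 39/(8(8s + 7)) < 39/(8·8s) = (39/64)/s.
Thus |(s - 4)/(8s + 7) − (1/8)| < eps whenever s > (39/64)/eps.
Take N_0 = (39/64)/eps. If s > N_0 then |(s - 4)/(8s + 7) − (1/8)| < (39/64)/s < eps.

N_0 = (39/64)/eps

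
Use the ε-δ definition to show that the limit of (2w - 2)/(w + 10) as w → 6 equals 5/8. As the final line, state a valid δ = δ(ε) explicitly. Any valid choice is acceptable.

Fix ε > 0. We want δ > 0 with 0 < |w − 6| < δ ⇒ |(2w - 2)/(w + 10) − (5/8)| < ε.
Combining over a common denominator, (2w - 2)/(w + 10) − (5/8) = [(2w - 2)·16 − 10·(w + 10)] / [16·(w + 10)] = 22(w − 6) / (16(w + 10)).
So |(2w - 2)/(w + 10) − (5/8)| = 22|w − 6| / (16·|w + 10|).
Require δ ≤ 8, so |w + 10| ≥ |16| − |w − 6| > 16 − 8 = 8.
Hence |(2w - 2)/(w + 10) − (5/8)| < 22|w − 6|/(16·8) = (11/64)|w − 6|, which is < ε once |w − 6| < (64/11)ε.
Take δ = min(8, (64/11)ε). Then 0 < |w − 6| < δ forces both bounds, so |(2w - 2)/(w + 10) − (5/8)| < ε.

δ = min(8, (64/11)ε)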